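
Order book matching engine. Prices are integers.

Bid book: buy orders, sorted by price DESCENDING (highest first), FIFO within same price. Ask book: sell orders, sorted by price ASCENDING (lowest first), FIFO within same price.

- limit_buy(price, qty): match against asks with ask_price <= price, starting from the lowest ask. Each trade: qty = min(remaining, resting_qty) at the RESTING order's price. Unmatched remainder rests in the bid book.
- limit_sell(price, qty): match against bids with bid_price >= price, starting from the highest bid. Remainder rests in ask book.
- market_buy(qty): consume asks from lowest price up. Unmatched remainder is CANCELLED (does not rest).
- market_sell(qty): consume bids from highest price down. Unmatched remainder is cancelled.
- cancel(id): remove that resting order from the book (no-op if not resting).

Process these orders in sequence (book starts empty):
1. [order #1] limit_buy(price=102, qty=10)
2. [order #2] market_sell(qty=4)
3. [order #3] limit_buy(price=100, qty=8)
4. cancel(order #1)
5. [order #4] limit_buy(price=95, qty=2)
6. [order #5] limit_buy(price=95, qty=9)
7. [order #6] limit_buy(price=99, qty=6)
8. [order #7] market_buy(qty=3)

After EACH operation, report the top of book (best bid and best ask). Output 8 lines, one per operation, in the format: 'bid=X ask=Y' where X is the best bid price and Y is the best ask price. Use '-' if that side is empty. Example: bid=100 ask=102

Answer: bid=102 ask=-
bid=102 ask=-
bid=102 ask=-
bid=100 ask=-
bid=100 ask=-
bid=100 ask=-
bid=100 ask=-
bid=100 ask=-

Derivation:
After op 1 [order #1] limit_buy(price=102, qty=10): fills=none; bids=[#1:10@102] asks=[-]
After op 2 [order #2] market_sell(qty=4): fills=#1x#2:4@102; bids=[#1:6@102] asks=[-]
After op 3 [order #3] limit_buy(price=100, qty=8): fills=none; bids=[#1:6@102 #3:8@100] asks=[-]
After op 4 cancel(order #1): fills=none; bids=[#3:8@100] asks=[-]
After op 5 [order #4] limit_buy(price=95, qty=2): fills=none; bids=[#3:8@100 #4:2@95] asks=[-]
After op 6 [order #5] limit_buy(price=95, qty=9): fills=none; bids=[#3:8@100 #4:2@95 #5:9@95] asks=[-]
After op 7 [order #6] limit_buy(price=99, qty=6): fills=none; bids=[#3:8@100 #6:6@99 #4:2@95 #5:9@95] asks=[-]
After op 8 [order #7] market_buy(qty=3): fills=none; bids=[#3:8@100 #6:6@99 #4:2@95 #5:9@95] asks=[-]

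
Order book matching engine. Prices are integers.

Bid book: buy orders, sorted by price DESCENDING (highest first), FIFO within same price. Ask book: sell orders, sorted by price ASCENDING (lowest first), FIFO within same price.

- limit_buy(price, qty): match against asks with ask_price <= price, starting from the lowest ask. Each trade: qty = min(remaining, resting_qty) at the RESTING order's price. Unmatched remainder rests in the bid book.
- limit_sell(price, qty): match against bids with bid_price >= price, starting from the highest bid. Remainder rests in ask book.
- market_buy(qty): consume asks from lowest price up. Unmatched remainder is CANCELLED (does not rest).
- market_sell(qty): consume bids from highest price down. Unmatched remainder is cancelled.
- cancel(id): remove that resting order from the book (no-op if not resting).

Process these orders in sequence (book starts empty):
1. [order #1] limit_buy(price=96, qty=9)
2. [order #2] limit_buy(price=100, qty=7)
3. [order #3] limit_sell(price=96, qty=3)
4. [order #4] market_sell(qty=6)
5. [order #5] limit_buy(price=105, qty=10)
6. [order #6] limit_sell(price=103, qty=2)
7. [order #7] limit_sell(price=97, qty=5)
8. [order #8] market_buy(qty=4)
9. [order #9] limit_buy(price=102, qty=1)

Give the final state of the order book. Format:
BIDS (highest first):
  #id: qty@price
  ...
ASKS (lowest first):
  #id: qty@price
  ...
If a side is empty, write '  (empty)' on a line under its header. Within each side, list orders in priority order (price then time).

After op 1 [order #1] limit_buy(price=96, qty=9): fills=none; bids=[#1:9@96] asks=[-]
After op 2 [order #2] limit_buy(price=100, qty=7): fills=none; bids=[#2:7@100 #1:9@96] asks=[-]
After op 3 [order #3] limit_sell(price=96, qty=3): fills=#2x#3:3@100; bids=[#2:4@100 #1:9@96] asks=[-]
After op 4 [order #4] market_sell(qty=6): fills=#2x#4:4@100 #1x#4:2@96; bids=[#1:7@96] asks=[-]
After op 5 [order #5] limit_buy(price=105, qty=10): fills=none; bids=[#5:10@105 #1:7@96] asks=[-]
After op 6 [order #6] limit_sell(price=103, qty=2): fills=#5x#6:2@105; bids=[#5:8@105 #1:7@96] asks=[-]
After op 7 [order #7] limit_sell(price=97, qty=5): fills=#5x#7:5@105; bids=[#5:3@105 #1:7@96] asks=[-]
After op 8 [order #8] market_buy(qty=4): fills=none; bids=[#5:3@105 #1:7@96] asks=[-]
After op 9 [order #9] limit_buy(price=102, qty=1): fills=none; bids=[#5:3@105 #9:1@102 #1:7@96] asks=[-]

Answer: BIDS (highest first):
  #5: 3@105
  #9: 1@102
  #1: 7@96
ASKS (lowest first):
  (empty)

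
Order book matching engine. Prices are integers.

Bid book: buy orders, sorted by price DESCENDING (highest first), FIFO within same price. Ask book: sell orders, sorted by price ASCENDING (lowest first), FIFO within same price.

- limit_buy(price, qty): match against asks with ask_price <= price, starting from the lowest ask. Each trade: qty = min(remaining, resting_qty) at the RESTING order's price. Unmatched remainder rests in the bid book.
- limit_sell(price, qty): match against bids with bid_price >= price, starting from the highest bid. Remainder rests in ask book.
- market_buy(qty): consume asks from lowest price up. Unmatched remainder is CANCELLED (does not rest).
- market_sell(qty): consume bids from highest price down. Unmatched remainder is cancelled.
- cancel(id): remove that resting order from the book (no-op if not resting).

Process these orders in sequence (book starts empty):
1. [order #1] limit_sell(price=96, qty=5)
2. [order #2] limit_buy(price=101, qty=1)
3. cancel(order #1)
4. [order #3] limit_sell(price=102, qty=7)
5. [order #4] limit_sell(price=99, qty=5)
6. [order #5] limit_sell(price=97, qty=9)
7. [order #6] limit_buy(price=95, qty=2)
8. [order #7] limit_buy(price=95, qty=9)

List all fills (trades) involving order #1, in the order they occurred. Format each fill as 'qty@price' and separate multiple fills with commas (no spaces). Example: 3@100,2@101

Answer: 1@96

Derivation:
After op 1 [order #1] limit_sell(price=96, qty=5): fills=none; bids=[-] asks=[#1:5@96]
After op 2 [order #2] limit_buy(price=101, qty=1): fills=#2x#1:1@96; bids=[-] asks=[#1:4@96]
After op 3 cancel(order #1): fills=none; bids=[-] asks=[-]
After op 4 [order #3] limit_sell(price=102, qty=7): fills=none; bids=[-] asks=[#3:7@102]
After op 5 [order #4] limit_sell(price=99, qty=5): fills=none; bids=[-] asks=[#4:5@99 #3:7@102]
After op 6 [order #5] limit_sell(price=97, qty=9): fills=none; bids=[-] asks=[#5:9@97 #4:5@99 #3:7@102]
After op 7 [order #6] limit_buy(price=95, qty=2): fills=none; bids=[#6:2@95] asks=[#5:9@97 #4:5@99 #3:7@102]
After op 8 [order #7] limit_buy(price=95, qty=9): fills=none; bids=[#6:2@95 #7:9@95] asks=[#5:9@97 #4:5@99 #3:7@102]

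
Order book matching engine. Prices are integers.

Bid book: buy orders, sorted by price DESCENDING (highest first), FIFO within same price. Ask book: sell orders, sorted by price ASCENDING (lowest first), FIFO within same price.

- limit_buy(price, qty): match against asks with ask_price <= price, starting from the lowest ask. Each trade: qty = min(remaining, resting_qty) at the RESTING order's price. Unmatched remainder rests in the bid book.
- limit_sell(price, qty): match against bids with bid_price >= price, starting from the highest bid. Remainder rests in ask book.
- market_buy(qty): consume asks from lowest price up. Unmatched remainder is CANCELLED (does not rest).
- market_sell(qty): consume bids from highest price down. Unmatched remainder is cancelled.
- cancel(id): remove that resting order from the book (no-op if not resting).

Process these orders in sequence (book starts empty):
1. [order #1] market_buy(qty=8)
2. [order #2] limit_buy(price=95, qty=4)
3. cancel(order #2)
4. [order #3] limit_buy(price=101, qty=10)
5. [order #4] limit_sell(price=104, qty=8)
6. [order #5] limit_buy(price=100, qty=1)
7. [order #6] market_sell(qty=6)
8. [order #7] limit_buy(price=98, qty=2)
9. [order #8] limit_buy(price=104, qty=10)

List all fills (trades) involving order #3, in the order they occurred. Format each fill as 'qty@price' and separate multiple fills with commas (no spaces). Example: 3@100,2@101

Answer: 6@101

Derivation:
After op 1 [order #1] market_buy(qty=8): fills=none; bids=[-] asks=[-]
After op 2 [order #2] limit_buy(price=95, qty=4): fills=none; bids=[#2:4@95] asks=[-]
After op 3 cancel(order #2): fills=none; bids=[-] asks=[-]
After op 4 [order #3] limit_buy(price=101, qty=10): fills=none; bids=[#3:10@101] asks=[-]
After op 5 [order #4] limit_sell(price=104, qty=8): fills=none; bids=[#3:10@101] asks=[#4:8@104]
After op 6 [order #5] limit_buy(price=100, qty=1): fills=none; bids=[#3:10@101 #5:1@100] asks=[#4:8@104]
After op 7 [order #6] market_sell(qty=6): fills=#3x#6:6@101; bids=[#3:4@101 #5:1@100] asks=[#4:8@104]
After op 8 [order #7] limit_buy(price=98, qty=2): fills=none; bids=[#3:4@101 #5:1@100 #7:2@98] asks=[#4:8@104]
After op 9 [order #8] limit_buy(price=104, qty=10): fills=#8x#4:8@104; bids=[#8:2@104 #3:4@101 #5:1@100 #7:2@98] asks=[-]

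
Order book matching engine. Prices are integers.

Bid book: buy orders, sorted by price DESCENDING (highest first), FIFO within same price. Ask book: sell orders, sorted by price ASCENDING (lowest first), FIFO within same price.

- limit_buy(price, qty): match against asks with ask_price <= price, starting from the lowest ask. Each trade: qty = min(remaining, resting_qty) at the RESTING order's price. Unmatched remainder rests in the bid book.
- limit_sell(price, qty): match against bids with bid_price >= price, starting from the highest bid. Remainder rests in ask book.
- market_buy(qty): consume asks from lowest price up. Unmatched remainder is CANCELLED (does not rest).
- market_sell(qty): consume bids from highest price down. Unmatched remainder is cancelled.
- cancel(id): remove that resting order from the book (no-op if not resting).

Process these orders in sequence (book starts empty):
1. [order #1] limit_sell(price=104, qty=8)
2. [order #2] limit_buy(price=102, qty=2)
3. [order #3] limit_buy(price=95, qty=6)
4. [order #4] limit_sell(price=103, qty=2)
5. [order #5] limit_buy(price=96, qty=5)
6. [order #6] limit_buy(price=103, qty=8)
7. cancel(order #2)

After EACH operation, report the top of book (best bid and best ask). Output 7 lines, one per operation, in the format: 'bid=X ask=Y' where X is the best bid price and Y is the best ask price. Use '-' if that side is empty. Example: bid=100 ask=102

After op 1 [order #1] limit_sell(price=104, qty=8): fills=none; bids=[-] asks=[#1:8@104]
After op 2 [order #2] limit_buy(price=102, qty=2): fills=none; bids=[#2:2@102] asks=[#1:8@104]
After op 3 [order #3] limit_buy(price=95, qty=6): fills=none; bids=[#2:2@102 #3:6@95] asks=[#1:8@104]
After op 4 [order #4] limit_sell(price=103, qty=2): fills=none; bids=[#2:2@102 #3:6@95] asks=[#4:2@103 #1:8@104]
After op 5 [order #5] limit_buy(price=96, qty=5): fills=none; bids=[#2:2@102 #5:5@96 #3:6@95] asks=[#4:2@103 #1:8@104]
After op 6 [order #6] limit_buy(price=103, qty=8): fills=#6x#4:2@103; bids=[#6:6@103 #2:2@102 #5:5@96 #3:6@95] asks=[#1:8@104]
After op 7 cancel(order #2): fills=none; bids=[#6:6@103 #5:5@96 #3:6@95] asks=[#1:8@104]

Answer: bid=- ask=104
bid=102 ask=104
bid=102 ask=104
bid=102 ask=103
bid=102 ask=103
bid=103 ask=104
bid=103 ask=104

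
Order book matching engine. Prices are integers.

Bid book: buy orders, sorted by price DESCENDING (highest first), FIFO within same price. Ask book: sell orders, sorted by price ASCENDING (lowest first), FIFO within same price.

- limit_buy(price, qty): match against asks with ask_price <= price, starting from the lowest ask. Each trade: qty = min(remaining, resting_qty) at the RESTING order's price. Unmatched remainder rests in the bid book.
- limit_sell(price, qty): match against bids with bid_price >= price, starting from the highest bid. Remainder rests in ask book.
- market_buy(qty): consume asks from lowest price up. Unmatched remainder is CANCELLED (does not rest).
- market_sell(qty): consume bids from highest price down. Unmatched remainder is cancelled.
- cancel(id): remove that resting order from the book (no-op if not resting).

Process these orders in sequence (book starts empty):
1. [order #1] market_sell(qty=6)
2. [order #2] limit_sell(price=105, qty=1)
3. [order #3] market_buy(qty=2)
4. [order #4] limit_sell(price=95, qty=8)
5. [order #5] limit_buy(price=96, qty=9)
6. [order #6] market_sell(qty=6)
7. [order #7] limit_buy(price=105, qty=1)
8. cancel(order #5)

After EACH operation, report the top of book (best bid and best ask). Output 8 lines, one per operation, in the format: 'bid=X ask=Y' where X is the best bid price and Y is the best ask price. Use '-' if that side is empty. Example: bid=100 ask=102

Answer: bid=- ask=-
bid=- ask=105
bid=- ask=-
bid=- ask=95
bid=96 ask=-
bid=- ask=-
bid=105 ask=-
bid=105 ask=-

Derivation:
After op 1 [order #1] market_sell(qty=6): fills=none; bids=[-] asks=[-]
After op 2 [order #2] limit_sell(price=105, qty=1): fills=none; bids=[-] asks=[#2:1@105]
After op 3 [order #3] market_buy(qty=2): fills=#3x#2:1@105; bids=[-] asks=[-]
After op 4 [order #4] limit_sell(price=95, qty=8): fills=none; bids=[-] asks=[#4:8@95]
After op 5 [order #5] limit_buy(price=96, qty=9): fills=#5x#4:8@95; bids=[#5:1@96] asks=[-]
After op 6 [order #6] market_sell(qty=6): fills=#5x#6:1@96; bids=[-] asks=[-]
After op 7 [order #7] limit_buy(price=105, qty=1): fills=none; bids=[#7:1@105] asks=[-]
After op 8 cancel(order #5): fills=none; bids=[#7:1@105] asks=[-]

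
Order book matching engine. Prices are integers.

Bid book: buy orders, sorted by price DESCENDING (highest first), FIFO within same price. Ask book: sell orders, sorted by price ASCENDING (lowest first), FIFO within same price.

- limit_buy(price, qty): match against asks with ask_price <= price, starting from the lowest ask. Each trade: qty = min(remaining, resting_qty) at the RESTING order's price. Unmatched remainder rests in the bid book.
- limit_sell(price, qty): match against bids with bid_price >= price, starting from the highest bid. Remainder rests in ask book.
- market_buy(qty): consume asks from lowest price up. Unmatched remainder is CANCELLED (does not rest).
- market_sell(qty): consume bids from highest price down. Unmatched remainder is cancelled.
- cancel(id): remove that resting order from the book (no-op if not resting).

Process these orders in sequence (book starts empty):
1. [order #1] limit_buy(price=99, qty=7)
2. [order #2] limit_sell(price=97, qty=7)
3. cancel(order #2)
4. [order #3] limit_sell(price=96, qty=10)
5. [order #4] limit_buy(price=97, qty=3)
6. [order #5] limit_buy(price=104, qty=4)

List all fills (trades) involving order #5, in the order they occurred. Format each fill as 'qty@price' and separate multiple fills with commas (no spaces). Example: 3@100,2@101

After op 1 [order #1] limit_buy(price=99, qty=7): fills=none; bids=[#1:7@99] asks=[-]
After op 2 [order #2] limit_sell(price=97, qty=7): fills=#1x#2:7@99; bids=[-] asks=[-]
After op 3 cancel(order #2): fills=none; bids=[-] asks=[-]
After op 4 [order #3] limit_sell(price=96, qty=10): fills=none; bids=[-] asks=[#3:10@96]
After op 5 [order #4] limit_buy(price=97, qty=3): fills=#4x#3:3@96; bids=[-] asks=[#3:7@96]
After op 6 [order #5] limit_buy(price=104, qty=4): fills=#5x#3:4@96; bids=[-] asks=[#3:3@96]

Answer: 4@96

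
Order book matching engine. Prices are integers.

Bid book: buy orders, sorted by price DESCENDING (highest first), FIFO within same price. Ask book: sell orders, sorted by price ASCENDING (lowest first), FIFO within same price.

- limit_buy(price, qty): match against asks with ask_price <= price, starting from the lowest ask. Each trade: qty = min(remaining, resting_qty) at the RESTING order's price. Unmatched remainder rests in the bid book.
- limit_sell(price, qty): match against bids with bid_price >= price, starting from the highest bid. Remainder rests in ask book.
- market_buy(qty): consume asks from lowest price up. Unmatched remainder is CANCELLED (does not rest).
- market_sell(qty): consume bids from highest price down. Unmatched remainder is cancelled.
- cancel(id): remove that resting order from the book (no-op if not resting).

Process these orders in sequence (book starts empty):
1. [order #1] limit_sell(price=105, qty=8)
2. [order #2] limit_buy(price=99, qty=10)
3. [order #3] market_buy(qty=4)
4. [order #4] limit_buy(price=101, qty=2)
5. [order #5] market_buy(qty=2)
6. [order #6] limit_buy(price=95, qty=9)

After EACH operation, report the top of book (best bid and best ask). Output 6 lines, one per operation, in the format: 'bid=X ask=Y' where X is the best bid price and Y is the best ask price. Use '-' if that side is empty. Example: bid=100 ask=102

Answer: bid=- ask=105
bid=99 ask=105
bid=99 ask=105
bid=101 ask=105
bid=101 ask=105
bid=101 ask=105

Derivation:
After op 1 [order #1] limit_sell(price=105, qty=8): fills=none; bids=[-] asks=[#1:8@105]
After op 2 [order #2] limit_buy(price=99, qty=10): fills=none; bids=[#2:10@99] asks=[#1:8@105]
After op 3 [order #3] market_buy(qty=4): fills=#3x#1:4@105; bids=[#2:10@99] asks=[#1:4@105]
After op 4 [order #4] limit_buy(price=101, qty=2): fills=none; bids=[#4:2@101 #2:10@99] asks=[#1:4@105]
After op 5 [order #5] market_buy(qty=2): fills=#5x#1:2@105; bids=[#4:2@101 #2:10@99] asks=[#1:2@105]
After op 6 [order #6] limit_buy(price=95, qty=9): fills=none; bids=[#4:2@101 #2:10@99 #6:9@95] asks=[#1:2@105]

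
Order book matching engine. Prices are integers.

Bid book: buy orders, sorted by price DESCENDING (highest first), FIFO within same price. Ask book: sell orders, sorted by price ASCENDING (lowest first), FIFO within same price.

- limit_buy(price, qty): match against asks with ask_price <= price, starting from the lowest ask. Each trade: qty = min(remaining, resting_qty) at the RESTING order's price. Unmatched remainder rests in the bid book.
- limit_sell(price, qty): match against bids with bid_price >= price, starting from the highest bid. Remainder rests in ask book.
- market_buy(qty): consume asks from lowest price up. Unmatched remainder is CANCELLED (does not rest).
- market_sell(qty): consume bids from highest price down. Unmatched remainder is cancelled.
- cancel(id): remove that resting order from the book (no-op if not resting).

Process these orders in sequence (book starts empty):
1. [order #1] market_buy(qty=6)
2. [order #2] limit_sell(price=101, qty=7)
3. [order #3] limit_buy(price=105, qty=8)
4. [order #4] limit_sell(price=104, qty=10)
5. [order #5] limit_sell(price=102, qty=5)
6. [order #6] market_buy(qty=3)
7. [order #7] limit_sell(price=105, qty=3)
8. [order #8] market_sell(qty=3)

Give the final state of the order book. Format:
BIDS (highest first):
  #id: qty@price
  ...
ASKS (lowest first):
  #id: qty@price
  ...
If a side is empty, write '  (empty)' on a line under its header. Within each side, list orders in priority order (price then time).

Answer: BIDS (highest first):
  (empty)
ASKS (lowest first):
  #5: 2@102
  #4: 9@104
  #7: 3@105

Derivation:
After op 1 [order #1] market_buy(qty=6): fills=none; bids=[-] asks=[-]
After op 2 [order #2] limit_sell(price=101, qty=7): fills=none; bids=[-] asks=[#2:7@101]
After op 3 [order #3] limit_buy(price=105, qty=8): fills=#3x#2:7@101; bids=[#3:1@105] asks=[-]
After op 4 [order #4] limit_sell(price=104, qty=10): fills=#3x#4:1@105; bids=[-] asks=[#4:9@104]
After op 5 [order #5] limit_sell(price=102, qty=5): fills=none; bids=[-] asks=[#5:5@102 #4:9@104]
After op 6 [order #6] market_buy(qty=3): fills=#6x#5:3@102; bids=[-] asks=[#5:2@102 #4:9@104]
After op 7 [order #7] limit_sell(price=105, qty=3): fills=none; bids=[-] asks=[#5:2@102 #4:9@104 #7:3@105]
After op 8 [order #8] market_sell(qty=3): fills=none; bids=[-] asks=[#5:2@102 #4:9@104 #7:3@105]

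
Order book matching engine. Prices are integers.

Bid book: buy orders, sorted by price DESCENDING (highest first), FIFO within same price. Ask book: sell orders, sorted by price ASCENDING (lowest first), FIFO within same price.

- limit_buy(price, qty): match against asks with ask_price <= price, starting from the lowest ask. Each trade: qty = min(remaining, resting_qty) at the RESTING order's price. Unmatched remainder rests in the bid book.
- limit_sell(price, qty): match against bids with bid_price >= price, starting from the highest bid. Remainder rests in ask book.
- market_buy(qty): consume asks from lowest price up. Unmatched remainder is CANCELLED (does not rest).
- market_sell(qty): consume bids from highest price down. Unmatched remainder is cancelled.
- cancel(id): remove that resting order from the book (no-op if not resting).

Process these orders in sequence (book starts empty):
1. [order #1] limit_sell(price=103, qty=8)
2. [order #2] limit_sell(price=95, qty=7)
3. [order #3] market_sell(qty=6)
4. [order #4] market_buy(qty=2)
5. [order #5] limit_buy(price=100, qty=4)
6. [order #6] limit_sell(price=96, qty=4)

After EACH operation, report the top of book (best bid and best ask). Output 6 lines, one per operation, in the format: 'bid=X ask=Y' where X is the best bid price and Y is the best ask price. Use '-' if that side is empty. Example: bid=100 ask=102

After op 1 [order #1] limit_sell(price=103, qty=8): fills=none; bids=[-] asks=[#1:8@103]
After op 2 [order #2] limit_sell(price=95, qty=7): fills=none; bids=[-] asks=[#2:7@95 #1:8@103]
After op 3 [order #3] market_sell(qty=6): fills=none; bids=[-] asks=[#2:7@95 #1:8@103]
After op 4 [order #4] market_buy(qty=2): fills=#4x#2:2@95; bids=[-] asks=[#2:5@95 #1:8@103]
After op 5 [order #5] limit_buy(price=100, qty=4): fills=#5x#2:4@95; bids=[-] asks=[#2:1@95 #1:8@103]
After op 6 [order #6] limit_sell(price=96, qty=4): fills=none; bids=[-] asks=[#2:1@95 #6:4@96 #1:8@103]

Answer: bid=- ask=103
bid=- ask=95
bid=- ask=95
bid=- ask=95
bid=- ask=95
bid=- ask=95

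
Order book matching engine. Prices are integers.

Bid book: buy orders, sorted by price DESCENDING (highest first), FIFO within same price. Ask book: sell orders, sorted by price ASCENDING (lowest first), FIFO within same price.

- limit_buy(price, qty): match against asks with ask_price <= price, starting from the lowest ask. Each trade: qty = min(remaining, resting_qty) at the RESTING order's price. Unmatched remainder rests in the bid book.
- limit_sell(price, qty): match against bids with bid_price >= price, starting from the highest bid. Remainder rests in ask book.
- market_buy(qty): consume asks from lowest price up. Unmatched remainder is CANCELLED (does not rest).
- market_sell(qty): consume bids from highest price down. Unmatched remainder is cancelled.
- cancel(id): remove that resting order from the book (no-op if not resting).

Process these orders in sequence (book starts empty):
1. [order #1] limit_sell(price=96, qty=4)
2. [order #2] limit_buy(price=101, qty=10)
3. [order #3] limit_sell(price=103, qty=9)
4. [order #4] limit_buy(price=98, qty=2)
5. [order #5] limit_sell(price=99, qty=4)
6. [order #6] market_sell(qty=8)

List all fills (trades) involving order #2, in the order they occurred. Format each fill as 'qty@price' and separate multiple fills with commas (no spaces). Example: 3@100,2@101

Answer: 4@96,4@101,2@101

Derivation:
After op 1 [order #1] limit_sell(price=96, qty=4): fills=none; bids=[-] asks=[#1:4@96]
After op 2 [order #2] limit_buy(price=101, qty=10): fills=#2x#1:4@96; bids=[#2:6@101] asks=[-]
After op 3 [order #3] limit_sell(price=103, qty=9): fills=none; bids=[#2:6@101] asks=[#3:9@103]
After op 4 [order #4] limit_buy(price=98, qty=2): fills=none; bids=[#2:6@101 #4:2@98] asks=[#3:9@103]
After op 5 [order #5] limit_sell(price=99, qty=4): fills=#2x#5:4@101; bids=[#2:2@101 #4:2@98] asks=[#3:9@103]
After op 6 [order #6] market_sell(qty=8): fills=#2x#6:2@101 #4x#6:2@98; bids=[-] asks=[#3:9@103]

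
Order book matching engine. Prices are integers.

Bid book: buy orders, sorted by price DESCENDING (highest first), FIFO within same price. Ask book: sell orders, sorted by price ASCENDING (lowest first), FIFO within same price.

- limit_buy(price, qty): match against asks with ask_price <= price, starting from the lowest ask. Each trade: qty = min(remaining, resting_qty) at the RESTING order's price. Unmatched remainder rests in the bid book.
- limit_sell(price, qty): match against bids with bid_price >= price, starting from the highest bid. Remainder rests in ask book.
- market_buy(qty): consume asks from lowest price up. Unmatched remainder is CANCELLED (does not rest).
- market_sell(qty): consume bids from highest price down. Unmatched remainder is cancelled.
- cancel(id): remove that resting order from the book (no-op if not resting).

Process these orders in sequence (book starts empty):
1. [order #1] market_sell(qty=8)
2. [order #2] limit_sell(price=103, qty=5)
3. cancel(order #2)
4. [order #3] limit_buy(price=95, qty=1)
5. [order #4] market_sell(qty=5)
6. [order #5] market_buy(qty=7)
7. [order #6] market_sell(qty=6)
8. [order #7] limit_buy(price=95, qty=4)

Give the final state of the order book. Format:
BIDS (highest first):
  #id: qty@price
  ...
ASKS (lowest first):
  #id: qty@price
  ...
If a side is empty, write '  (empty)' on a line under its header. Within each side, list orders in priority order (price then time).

Answer: BIDS (highest first):
  #7: 4@95
ASKS (lowest first):
  (empty)

Derivation:
After op 1 [order #1] market_sell(qty=8): fills=none; bids=[-] asks=[-]
After op 2 [order #2] limit_sell(price=103, qty=5): fills=none; bids=[-] asks=[#2:5@103]
After op 3 cancel(order #2): fills=none; bids=[-] asks=[-]
After op 4 [order #3] limit_buy(price=95, qty=1): fills=none; bids=[#3:1@95] asks=[-]
After op 5 [order #4] market_sell(qty=5): fills=#3x#4:1@95; bids=[-] asks=[-]
After op 6 [order #5] market_buy(qty=7): fills=none; bids=[-] asks=[-]
After op 7 [order #6] market_sell(qty=6): fills=none; bids=[-] asks=[-]
After op 8 [order #7] limit_buy(price=95, qty=4): fills=none; bids=[#7:4@95] asks=[-]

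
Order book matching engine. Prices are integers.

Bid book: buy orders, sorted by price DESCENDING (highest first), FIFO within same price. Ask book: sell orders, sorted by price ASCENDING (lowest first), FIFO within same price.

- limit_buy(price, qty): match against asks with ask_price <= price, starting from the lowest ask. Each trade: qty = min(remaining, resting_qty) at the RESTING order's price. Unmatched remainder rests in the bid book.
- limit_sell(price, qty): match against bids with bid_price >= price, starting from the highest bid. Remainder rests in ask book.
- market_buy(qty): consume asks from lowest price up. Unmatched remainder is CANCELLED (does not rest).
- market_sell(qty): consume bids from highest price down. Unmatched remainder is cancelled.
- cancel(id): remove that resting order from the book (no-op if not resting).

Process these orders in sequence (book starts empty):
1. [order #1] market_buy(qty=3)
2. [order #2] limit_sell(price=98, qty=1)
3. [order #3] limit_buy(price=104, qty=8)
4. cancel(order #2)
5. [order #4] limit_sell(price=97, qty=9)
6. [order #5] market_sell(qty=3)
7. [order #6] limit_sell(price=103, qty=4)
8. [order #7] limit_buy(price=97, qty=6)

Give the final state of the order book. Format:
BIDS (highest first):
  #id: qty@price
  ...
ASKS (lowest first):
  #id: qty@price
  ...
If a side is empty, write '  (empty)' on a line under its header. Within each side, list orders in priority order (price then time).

Answer: BIDS (highest first):
  #7: 4@97
ASKS (lowest first):
  #6: 4@103

Derivation:
After op 1 [order #1] market_buy(qty=3): fills=none; bids=[-] asks=[-]
After op 2 [order #2] limit_sell(price=98, qty=1): fills=none; bids=[-] asks=[#2:1@98]
After op 3 [order #3] limit_buy(price=104, qty=8): fills=#3x#2:1@98; bids=[#3:7@104] asks=[-]
After op 4 cancel(order #2): fills=none; bids=[#3:7@104] asks=[-]
After op 5 [order #4] limit_sell(price=97, qty=9): fills=#3x#4:7@104; bids=[-] asks=[#4:2@97]
After op 6 [order #5] market_sell(qty=3): fills=none; bids=[-] asks=[#4:2@97]
After op 7 [order #6] limit_sell(price=103, qty=4): fills=none; bids=[-] asks=[#4:2@97 #6:4@103]
After op 8 [order #7] limit_buy(price=97, qty=6): fills=#7x#4:2@97; bids=[#7:4@97] asks=[#6:4@103]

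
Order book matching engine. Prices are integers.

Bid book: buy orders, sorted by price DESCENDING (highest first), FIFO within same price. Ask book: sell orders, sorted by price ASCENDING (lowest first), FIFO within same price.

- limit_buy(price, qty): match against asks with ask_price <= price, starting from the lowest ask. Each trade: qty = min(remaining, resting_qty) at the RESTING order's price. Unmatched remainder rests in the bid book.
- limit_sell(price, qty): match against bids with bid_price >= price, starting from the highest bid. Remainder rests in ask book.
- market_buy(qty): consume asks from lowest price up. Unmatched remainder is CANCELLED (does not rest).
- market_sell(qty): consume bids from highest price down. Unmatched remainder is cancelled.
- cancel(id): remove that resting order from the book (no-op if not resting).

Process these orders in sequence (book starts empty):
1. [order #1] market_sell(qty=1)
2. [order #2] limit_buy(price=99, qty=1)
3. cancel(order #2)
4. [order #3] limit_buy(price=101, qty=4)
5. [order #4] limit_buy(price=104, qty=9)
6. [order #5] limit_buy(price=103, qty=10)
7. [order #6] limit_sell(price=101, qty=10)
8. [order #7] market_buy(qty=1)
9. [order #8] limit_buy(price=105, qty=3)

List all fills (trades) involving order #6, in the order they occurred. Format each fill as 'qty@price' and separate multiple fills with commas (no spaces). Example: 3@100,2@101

Answer: 9@104,1@103

Derivation:
After op 1 [order #1] market_sell(qty=1): fills=none; bids=[-] asks=[-]
After op 2 [order #2] limit_buy(price=99, qty=1): fills=none; bids=[#2:1@99] asks=[-]
After op 3 cancel(order #2): fills=none; bids=[-] asks=[-]
After op 4 [order #3] limit_buy(price=101, qty=4): fills=none; bids=[#3:4@101] asks=[-]
After op 5 [order #4] limit_buy(price=104, qty=9): fills=none; bids=[#4:9@104 #3:4@101] asks=[-]
After op 6 [order #5] limit_buy(price=103, qty=10): fills=none; bids=[#4:9@104 #5:10@103 #3:4@101] asks=[-]
After op 7 [order #6] limit_sell(price=101, qty=10): fills=#4x#6:9@104 #5x#6:1@103; bids=[#5:9@103 #3:4@101] asks=[-]
After op 8 [order #7] market_buy(qty=1): fills=none; bids=[#5:9@103 #3:4@101] asks=[-]
After op 9 [order #8] limit_buy(price=105, qty=3): fills=none; bids=[#8:3@105 #5:9@103 #3:4@101] asks=[-]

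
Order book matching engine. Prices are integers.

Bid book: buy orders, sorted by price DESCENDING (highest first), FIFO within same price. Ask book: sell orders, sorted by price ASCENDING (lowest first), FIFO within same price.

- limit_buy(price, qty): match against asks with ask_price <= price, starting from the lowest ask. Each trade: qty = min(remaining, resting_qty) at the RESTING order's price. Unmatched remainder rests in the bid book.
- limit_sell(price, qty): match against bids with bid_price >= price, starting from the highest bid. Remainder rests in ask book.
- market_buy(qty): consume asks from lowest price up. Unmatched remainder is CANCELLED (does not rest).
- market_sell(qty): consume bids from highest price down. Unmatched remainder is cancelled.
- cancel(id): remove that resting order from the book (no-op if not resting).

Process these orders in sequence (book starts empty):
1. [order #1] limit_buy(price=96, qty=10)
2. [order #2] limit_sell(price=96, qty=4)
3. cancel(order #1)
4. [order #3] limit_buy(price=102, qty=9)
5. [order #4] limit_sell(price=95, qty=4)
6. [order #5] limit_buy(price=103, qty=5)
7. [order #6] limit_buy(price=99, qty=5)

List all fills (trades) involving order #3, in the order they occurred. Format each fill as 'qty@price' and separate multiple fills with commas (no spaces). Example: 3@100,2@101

Answer: 4@102

Derivation:
After op 1 [order #1] limit_buy(price=96, qty=10): fills=none; bids=[#1:10@96] asks=[-]
After op 2 [order #2] limit_sell(price=96, qty=4): fills=#1x#2:4@96; bids=[#1:6@96] asks=[-]
After op 3 cancel(order #1): fills=none; bids=[-] asks=[-]
After op 4 [order #3] limit_buy(price=102, qty=9): fills=none; bids=[#3:9@102] asks=[-]
After op 5 [order #4] limit_sell(price=95, qty=4): fills=#3x#4:4@102; bids=[#3:5@102] asks=[-]
After op 6 [order #5] limit_buy(price=103, qty=5): fills=none; bids=[#5:5@103 #3:5@102] asks=[-]
After op 7 [order #6] limit_buy(price=99, qty=5): fills=none; bids=[#5:5@103 #3:5@102 #6:5@99] asks=[-]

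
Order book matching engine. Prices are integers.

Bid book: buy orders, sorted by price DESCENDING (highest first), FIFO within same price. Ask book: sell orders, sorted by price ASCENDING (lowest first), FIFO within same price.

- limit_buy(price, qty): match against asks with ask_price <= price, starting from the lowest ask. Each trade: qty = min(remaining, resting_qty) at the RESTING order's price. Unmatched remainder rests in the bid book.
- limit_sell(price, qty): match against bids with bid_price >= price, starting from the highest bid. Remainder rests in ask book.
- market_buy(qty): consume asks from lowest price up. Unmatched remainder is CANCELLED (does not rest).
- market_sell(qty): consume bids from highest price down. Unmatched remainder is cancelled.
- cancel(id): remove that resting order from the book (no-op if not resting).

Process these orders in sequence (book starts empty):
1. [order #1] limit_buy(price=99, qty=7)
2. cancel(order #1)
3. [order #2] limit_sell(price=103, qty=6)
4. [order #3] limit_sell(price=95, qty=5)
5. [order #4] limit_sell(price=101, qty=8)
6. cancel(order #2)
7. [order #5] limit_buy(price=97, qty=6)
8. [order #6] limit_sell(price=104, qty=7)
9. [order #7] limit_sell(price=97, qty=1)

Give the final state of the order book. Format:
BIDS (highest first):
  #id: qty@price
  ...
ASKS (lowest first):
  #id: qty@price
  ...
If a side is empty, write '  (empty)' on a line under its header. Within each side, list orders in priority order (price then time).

After op 1 [order #1] limit_buy(price=99, qty=7): fills=none; bids=[#1:7@99] asks=[-]
After op 2 cancel(order #1): fills=none; bids=[-] asks=[-]
After op 3 [order #2] limit_sell(price=103, qty=6): fills=none; bids=[-] asks=[#2:6@103]
After op 4 [order #3] limit_sell(price=95, qty=5): fills=none; bids=[-] asks=[#3:5@95 #2:6@103]
After op 5 [order #4] limit_sell(price=101, qty=8): fills=none; bids=[-] asks=[#3:5@95 #4:8@101 #2:6@103]
After op 6 cancel(order #2): fills=none; bids=[-] asks=[#3:5@95 #4:8@101]
After op 7 [order #5] limit_buy(price=97, qty=6): fills=#5x#3:5@95; bids=[#5:1@97] asks=[#4:8@101]
After op 8 [order #6] limit_sell(price=104, qty=7): fills=none; bids=[#5:1@97] asks=[#4:8@101 #6:7@104]
After op 9 [order #7] limit_sell(price=97, qty=1): fills=#5x#7:1@97; bids=[-] asks=[#4:8@101 #6:7@104]

Answer: BIDS (highest first):
  (empty)
ASKS (lowest first):
  #4: 8@101
  #6: 7@104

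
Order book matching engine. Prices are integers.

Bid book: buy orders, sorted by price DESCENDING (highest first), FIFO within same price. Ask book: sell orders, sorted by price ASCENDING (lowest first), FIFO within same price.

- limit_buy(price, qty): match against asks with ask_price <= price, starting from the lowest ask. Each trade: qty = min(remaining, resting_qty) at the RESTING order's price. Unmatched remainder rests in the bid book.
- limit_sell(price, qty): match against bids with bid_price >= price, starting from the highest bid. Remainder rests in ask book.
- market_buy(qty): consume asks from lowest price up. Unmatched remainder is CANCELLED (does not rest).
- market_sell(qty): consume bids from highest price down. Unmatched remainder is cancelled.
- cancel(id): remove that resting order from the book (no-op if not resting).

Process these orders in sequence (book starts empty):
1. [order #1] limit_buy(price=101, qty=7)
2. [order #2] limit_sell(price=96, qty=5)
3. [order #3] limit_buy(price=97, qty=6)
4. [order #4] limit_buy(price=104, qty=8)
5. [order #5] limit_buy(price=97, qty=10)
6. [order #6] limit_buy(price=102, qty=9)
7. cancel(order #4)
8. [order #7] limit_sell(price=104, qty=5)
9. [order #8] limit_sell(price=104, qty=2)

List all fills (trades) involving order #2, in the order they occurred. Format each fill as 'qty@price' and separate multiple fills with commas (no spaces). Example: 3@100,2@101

After op 1 [order #1] limit_buy(price=101, qty=7): fills=none; bids=[#1:7@101] asks=[-]
After op 2 [order #2] limit_sell(price=96, qty=5): fills=#1x#2:5@101; bids=[#1:2@101] asks=[-]
After op 3 [order #3] limit_buy(price=97, qty=6): fills=none; bids=[#1:2@101 #3:6@97] asks=[-]
After op 4 [order #4] limit_buy(price=104, qty=8): fills=none; bids=[#4:8@104 #1:2@101 #3:6@97] asks=[-]
After op 5 [order #5] limit_buy(price=97, qty=10): fills=none; bids=[#4:8@104 #1:2@101 #3:6@97 #5:10@97] asks=[-]
After op 6 [order #6] limit_buy(price=102, qty=9): fills=none; bids=[#4:8@104 #6:9@102 #1:2@101 #3:6@97 #5:10@97] asks=[-]
After op 7 cancel(order #4): fills=none; bids=[#6:9@102 #1:2@101 #3:6@97 #5:10@97] asks=[-]
After op 8 [order #7] limit_sell(price=104, qty=5): fills=none; bids=[#6:9@102 #1:2@101 #3:6@97 #5:10@97] asks=[#7:5@104]
After op 9 [order #8] limit_sell(price=104, qty=2): fills=none; bids=[#6:9@102 #1:2@101 #3:6@97 #5:10@97] asks=[#7:5@104 #8:2@104]

Answer: 5@101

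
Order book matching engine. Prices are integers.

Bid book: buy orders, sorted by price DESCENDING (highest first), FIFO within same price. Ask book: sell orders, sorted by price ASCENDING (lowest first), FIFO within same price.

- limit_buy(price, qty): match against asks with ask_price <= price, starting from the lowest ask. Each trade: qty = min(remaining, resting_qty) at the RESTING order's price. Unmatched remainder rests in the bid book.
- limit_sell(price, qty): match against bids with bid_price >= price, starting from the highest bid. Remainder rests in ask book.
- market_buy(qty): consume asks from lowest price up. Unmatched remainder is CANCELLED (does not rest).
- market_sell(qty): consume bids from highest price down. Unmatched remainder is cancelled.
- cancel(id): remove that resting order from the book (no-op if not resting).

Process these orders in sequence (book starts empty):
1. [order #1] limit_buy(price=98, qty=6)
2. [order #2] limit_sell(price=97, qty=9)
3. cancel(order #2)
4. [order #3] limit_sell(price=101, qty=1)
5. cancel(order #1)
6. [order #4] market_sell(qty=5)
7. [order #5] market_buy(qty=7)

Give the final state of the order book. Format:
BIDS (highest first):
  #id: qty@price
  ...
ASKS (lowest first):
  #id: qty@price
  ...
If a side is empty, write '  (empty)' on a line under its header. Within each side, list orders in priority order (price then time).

After op 1 [order #1] limit_buy(price=98, qty=6): fills=none; bids=[#1:6@98] asks=[-]
After op 2 [order #2] limit_sell(price=97, qty=9): fills=#1x#2:6@98; bids=[-] asks=[#2:3@97]
After op 3 cancel(order #2): fills=none; bids=[-] asks=[-]
After op 4 [order #3] limit_sell(price=101, qty=1): fills=none; bids=[-] asks=[#3:1@101]
After op 5 cancel(order #1): fills=none; bids=[-] asks=[#3:1@101]
After op 6 [order #4] market_sell(qty=5): fills=none; bids=[-] asks=[#3:1@101]
After op 7 [order #5] market_buy(qty=7): fills=#5x#3:1@101; bids=[-] asks=[-]

Answer: BIDS (highest first):
  (empty)
ASKS (lowest first):
  (empty)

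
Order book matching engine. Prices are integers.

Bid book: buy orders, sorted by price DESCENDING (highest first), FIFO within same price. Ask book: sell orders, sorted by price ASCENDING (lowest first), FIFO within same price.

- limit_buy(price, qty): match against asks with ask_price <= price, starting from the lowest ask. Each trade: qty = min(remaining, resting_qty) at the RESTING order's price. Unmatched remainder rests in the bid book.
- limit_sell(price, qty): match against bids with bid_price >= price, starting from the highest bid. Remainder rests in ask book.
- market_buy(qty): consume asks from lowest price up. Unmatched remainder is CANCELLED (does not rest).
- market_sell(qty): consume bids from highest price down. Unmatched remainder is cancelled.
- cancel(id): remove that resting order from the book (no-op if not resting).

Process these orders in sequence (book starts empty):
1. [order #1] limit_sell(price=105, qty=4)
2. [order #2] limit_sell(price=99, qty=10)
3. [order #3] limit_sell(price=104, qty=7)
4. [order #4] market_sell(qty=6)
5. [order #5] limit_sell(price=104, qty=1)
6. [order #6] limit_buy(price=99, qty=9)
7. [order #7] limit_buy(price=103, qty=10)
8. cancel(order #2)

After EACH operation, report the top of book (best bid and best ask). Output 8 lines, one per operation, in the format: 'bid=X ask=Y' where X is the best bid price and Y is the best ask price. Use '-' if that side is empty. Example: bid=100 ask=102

Answer: bid=- ask=105
bid=- ask=99
bid=- ask=99
bid=- ask=99
bid=- ask=99
bid=- ask=99
bid=103 ask=104
bid=103 ask=104

Derivation:
After op 1 [order #1] limit_sell(price=105, qty=4): fills=none; bids=[-] asks=[#1:4@105]
After op 2 [order #2] limit_sell(price=99, qty=10): fills=none; bids=[-] asks=[#2:10@99 #1:4@105]
After op 3 [order #3] limit_sell(price=104, qty=7): fills=none; bids=[-] asks=[#2:10@99 #3:7@104 #1:4@105]
After op 4 [order #4] market_sell(qty=6): fills=none; bids=[-] asks=[#2:10@99 #3:7@104 #1:4@105]
After op 5 [order #5] limit_sell(price=104, qty=1): fills=none; bids=[-] asks=[#2:10@99 #3:7@104 #5:1@104 #1:4@105]
After op 6 [order #6] limit_buy(price=99, qty=9): fills=#6x#2:9@99; bids=[-] asks=[#2:1@99 #3:7@104 #5:1@104 #1:4@105]
After op 7 [order #7] limit_buy(price=103, qty=10): fills=#7x#2:1@99; bids=[#7:9@103] asks=[#3:7@104 #5:1@104 #1:4@105]
After op 8 cancel(order #2): fills=none; bids=[#7:9@103] asks=[#3:7@104 #5:1@104 #1:4@105]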